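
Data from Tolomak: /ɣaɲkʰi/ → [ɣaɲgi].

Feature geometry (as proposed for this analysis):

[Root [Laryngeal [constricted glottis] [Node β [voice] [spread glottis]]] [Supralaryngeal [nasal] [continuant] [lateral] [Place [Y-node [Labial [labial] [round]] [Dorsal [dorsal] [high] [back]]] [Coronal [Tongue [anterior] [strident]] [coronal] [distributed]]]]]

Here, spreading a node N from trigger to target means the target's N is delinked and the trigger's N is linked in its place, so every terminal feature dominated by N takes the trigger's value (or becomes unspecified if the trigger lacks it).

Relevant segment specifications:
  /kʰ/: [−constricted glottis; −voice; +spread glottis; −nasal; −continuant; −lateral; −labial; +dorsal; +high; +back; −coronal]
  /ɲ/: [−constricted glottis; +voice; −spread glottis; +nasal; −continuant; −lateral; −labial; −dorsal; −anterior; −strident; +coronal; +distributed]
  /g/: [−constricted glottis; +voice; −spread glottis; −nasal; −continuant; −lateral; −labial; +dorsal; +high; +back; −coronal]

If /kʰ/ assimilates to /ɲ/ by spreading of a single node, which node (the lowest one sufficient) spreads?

Node β

Comparing /kʰ/ with its surface form [g], the features that change are [voice], [spread glottis].
Tracing each changed feature up the tree, the paths first meet at Node β; any lower node misses at least one of them.
Delinking /kʰ/'s Node β and associating /ɲ/'s Node β gives precisely the feature bundle of [g].
Features on which the two segments disagree outside Node β, such as [dorsal], [coronal], are unchanged — nothing dominating them spread, and Node β is the minimal sufficient constituent.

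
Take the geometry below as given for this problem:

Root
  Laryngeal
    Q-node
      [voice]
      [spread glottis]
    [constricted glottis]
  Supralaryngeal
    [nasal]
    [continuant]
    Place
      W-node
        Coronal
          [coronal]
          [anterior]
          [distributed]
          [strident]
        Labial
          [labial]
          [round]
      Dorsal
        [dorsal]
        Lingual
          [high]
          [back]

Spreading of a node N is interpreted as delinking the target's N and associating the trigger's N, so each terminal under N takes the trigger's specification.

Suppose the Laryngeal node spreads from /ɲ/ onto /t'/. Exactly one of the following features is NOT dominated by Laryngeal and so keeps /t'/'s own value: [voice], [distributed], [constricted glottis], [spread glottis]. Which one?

Laryngeal dominates exactly [voice], [spread glottis], [constricted glottis].
[voice], [constricted glottis], [spread glottis] all lie under Laryngeal, so they are overwritten when Laryngeal spreads.
[distributed] is not within the Laryngeal subtree (it hangs from Coronal), so /t'/'s [distributed] value survives.

[distributed]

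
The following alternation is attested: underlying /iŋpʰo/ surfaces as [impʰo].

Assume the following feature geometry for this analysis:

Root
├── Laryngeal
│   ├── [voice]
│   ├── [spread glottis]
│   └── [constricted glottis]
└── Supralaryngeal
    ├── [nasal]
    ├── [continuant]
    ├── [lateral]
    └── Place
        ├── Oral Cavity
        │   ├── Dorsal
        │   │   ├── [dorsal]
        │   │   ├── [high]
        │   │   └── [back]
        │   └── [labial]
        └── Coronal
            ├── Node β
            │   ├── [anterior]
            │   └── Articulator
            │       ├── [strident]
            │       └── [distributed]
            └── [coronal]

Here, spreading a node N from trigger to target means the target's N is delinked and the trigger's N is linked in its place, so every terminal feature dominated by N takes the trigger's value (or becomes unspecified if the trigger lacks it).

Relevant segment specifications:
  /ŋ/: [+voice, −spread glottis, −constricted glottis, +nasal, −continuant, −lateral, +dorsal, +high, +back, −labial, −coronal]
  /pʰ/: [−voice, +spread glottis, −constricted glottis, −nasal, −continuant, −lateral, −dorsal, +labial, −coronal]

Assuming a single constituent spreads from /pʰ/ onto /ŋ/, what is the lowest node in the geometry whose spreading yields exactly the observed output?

Feature comparison: [labial], [dorsal], [high], [back] differ between /ŋ/ and [m]; the remaining terminals match.
The smallest constituent containing every changed terminal is Oral Cavity — each of its daughters lacks at least one of the affected features.
Spreading Oral Cavity from /pʰ/ overwrites each of those terminals with /pʰ/'s values, yielding exactly [m].
[spread glottis], [voice] stay as in /ŋ/ although /pʰ/ differs there, so no node dominating them spread; among the remaining candidates Oral Cavity is the lowest that derives the output.

Oral Cavity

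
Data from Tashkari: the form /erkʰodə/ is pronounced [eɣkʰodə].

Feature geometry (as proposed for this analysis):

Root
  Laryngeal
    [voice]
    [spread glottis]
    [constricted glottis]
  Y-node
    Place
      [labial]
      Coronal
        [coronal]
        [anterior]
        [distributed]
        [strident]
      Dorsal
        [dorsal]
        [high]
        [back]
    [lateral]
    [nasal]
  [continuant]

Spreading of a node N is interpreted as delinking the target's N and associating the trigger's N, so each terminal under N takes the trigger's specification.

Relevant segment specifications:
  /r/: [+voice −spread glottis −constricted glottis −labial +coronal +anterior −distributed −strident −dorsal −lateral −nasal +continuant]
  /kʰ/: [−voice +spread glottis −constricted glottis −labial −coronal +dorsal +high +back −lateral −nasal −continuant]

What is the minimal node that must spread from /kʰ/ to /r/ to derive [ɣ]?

Place

Feature comparison: [coronal], [anterior], [distributed], [strident], [dorsal], [high], [back] differ between /r/ and [ɣ]; the remaining terminals match.
In this geometry the lowest node dominating all of them is Place: every daughter of Place dominates only a proper subset, so no lower node suffices.
If Place spreads, every terminal under it takes /kʰ/'s value, producing [ɣ] as observed.
[spread glottis], [continuant] stay as in /r/ although /kʰ/ differs there, so no node dominating them spread; among the remaining candidates Place is the lowest that derives the output.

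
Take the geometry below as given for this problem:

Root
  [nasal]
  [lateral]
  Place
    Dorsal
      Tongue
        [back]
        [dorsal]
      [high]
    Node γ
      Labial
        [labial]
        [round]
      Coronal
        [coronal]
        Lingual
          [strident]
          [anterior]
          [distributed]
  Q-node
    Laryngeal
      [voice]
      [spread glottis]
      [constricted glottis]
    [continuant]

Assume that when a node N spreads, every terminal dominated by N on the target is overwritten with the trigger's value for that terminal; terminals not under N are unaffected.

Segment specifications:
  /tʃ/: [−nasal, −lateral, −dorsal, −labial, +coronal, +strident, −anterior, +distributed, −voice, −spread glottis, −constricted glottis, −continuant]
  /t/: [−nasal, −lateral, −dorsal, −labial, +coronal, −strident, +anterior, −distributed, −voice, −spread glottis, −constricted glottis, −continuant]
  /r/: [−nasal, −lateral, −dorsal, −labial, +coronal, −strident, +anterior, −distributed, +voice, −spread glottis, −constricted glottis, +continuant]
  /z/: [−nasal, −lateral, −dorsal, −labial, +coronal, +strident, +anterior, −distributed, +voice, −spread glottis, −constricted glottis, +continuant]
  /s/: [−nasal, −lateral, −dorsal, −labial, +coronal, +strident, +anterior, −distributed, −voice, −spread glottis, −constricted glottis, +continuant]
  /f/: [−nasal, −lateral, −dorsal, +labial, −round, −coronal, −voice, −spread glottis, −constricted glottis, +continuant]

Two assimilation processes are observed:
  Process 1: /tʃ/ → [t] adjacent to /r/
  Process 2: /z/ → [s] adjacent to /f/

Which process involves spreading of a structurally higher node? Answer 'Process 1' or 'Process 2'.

Process 2

Process 1 alters [anterior], [distributed], [strident]; the lowest common ancestor is Lingual (depth 4 from Root).
Process 2: the feature that changes is [voice]; the minimal node is [voice] (depth 3).
[voice] is closer to Root than Lingual, so Process 2 spreads the higher node.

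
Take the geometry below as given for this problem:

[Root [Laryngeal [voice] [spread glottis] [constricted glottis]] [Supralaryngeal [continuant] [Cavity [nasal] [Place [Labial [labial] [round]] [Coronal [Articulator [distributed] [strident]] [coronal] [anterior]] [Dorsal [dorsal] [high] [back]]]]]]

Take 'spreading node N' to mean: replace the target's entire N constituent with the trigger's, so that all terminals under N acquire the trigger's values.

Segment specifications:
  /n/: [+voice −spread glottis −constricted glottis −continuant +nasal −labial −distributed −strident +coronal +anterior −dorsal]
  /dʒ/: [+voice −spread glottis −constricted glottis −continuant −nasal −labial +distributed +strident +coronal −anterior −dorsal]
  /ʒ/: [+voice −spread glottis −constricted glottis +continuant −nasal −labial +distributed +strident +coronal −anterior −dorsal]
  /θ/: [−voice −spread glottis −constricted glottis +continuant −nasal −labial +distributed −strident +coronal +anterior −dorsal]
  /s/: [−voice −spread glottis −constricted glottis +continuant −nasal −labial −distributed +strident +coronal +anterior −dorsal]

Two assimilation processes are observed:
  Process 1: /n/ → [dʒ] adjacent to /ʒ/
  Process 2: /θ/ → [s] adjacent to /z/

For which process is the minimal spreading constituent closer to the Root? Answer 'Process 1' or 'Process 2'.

Process 1

In Process 1, [nasal], [anterior], [distributed], [strident] change, so the minimal spreading node is Cavity at depth 2.
In Process 2, [distributed], [strident] change, so the minimal spreading node is Articulator at depth 5.
Cavity (depth 2) sits above Articulator (depth 5), making Process 1 the one with the higher spreading node.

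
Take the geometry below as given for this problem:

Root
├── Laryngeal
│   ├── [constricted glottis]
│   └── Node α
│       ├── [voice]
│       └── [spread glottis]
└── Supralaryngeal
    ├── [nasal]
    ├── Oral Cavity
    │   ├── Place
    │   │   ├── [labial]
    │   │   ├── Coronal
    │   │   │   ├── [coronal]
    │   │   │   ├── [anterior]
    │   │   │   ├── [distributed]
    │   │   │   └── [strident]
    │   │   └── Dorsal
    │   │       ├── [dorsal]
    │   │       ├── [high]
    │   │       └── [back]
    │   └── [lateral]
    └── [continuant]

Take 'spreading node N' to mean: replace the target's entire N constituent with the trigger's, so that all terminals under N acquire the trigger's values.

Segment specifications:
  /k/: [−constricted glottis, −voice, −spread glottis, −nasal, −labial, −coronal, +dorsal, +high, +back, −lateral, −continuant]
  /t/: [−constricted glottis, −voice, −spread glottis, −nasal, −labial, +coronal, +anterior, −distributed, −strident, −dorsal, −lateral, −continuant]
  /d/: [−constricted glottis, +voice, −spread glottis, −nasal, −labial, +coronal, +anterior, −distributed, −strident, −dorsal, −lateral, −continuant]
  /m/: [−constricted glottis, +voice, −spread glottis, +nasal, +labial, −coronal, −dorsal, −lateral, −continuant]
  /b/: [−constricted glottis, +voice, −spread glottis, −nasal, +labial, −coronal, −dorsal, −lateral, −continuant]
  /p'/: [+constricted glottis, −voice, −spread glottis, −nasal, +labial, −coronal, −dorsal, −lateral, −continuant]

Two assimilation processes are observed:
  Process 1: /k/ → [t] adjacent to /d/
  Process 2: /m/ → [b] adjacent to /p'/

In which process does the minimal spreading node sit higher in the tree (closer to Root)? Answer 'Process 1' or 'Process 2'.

Process 1: the features that change are [coronal], [anterior], [distributed], [strident], [dorsal], [high], [back]; the minimal node is Place (depth 3).
Process 2 alters [nasal]; the lowest dominating node is [nasal] (depth 2 from Root).
[nasal] (depth 2) sits above Place (depth 3), making Process 2 the one with the higher spreading node.

Process 2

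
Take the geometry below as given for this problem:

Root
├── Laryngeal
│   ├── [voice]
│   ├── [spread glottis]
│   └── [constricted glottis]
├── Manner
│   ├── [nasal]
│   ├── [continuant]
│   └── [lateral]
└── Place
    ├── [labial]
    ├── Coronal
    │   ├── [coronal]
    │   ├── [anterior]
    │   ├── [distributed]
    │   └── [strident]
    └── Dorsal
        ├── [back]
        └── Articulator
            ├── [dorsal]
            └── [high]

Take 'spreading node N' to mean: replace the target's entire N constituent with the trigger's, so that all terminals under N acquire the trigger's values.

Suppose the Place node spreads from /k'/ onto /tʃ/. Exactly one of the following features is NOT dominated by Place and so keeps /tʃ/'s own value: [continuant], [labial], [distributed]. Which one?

[continuant]

The terminals dominated by Place are [labial], [coronal], [anterior], [distributed], [strident], [back], [dorsal], [high].
Of the listed options, [distributed], [labial] are among these and would be overwritten by spreading Place.
[continuant] attaches under Manner, not under Place, so /tʃ/ retains its own value for [continuant].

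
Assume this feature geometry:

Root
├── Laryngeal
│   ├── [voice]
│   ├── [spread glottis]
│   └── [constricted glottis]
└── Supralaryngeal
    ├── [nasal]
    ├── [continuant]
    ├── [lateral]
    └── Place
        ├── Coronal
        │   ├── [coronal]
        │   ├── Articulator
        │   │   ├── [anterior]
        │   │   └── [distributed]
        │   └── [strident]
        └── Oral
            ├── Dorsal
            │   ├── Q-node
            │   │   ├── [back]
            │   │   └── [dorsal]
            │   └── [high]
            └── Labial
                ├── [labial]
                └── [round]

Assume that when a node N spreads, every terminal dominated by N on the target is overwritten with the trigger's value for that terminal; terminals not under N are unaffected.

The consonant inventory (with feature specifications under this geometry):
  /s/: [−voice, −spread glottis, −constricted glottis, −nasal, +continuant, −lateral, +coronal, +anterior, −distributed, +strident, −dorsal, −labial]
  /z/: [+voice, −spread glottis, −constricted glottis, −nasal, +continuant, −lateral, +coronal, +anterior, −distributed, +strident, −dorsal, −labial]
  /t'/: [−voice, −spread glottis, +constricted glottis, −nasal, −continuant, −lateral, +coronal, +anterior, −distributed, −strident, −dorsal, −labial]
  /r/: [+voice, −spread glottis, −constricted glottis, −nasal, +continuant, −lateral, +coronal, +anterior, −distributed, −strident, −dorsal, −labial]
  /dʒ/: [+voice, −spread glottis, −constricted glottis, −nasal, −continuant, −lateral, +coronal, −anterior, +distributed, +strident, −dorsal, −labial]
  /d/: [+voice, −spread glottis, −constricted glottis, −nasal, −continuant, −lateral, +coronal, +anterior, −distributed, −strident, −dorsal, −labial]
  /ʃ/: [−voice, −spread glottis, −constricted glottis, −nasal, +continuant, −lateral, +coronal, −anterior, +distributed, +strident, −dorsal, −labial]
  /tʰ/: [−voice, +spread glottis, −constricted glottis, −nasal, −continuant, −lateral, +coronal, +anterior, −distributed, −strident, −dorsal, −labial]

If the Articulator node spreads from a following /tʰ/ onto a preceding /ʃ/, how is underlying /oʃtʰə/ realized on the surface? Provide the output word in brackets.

Articulator immediately or transitively dominates [anterior], [distributed].
Spreading Articulator from /tʰ/ onto /ʃ/ replaces those values with /tʰ/'s: [+anterior], [−distributed]. Features outside Articulator ([voice], [spread glottis], [constricted glottis], …) stay as in /ʃ/.
Among the inventory, only /s/ has exactly this specification, giving the surface form [ostʰə].

[ostʰə]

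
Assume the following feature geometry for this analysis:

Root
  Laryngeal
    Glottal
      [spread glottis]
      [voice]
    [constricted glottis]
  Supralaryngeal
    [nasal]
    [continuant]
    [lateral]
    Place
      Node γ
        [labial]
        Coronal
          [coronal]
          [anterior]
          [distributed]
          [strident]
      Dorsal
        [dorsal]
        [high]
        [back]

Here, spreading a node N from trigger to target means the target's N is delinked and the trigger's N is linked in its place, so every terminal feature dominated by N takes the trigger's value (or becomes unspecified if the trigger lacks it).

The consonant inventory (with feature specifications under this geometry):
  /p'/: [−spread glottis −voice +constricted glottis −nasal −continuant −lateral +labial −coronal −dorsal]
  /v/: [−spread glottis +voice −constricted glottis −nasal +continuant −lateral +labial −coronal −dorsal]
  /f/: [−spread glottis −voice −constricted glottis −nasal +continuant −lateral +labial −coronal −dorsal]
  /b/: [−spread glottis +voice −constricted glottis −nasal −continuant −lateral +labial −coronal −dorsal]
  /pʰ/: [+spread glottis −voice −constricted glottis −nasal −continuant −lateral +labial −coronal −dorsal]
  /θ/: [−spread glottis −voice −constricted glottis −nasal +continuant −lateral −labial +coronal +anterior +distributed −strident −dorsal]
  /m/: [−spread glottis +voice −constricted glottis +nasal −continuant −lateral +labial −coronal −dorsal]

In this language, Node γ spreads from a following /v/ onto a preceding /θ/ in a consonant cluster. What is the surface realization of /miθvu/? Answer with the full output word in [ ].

Terminals under Node γ in this geometry: [labial], [coronal], [anterior], [distributed], [strident].
Spreading Node γ from /v/ onto /θ/ replaces those values with /v/'s: [+labial], [−coronal]. Features outside Node γ ([spread glottis], [voice], [constricted glottis], …) stay as in /θ/.
This feature bundle is that of [f], so /miθvu/ surfaces as [mifvu].

[mifvu]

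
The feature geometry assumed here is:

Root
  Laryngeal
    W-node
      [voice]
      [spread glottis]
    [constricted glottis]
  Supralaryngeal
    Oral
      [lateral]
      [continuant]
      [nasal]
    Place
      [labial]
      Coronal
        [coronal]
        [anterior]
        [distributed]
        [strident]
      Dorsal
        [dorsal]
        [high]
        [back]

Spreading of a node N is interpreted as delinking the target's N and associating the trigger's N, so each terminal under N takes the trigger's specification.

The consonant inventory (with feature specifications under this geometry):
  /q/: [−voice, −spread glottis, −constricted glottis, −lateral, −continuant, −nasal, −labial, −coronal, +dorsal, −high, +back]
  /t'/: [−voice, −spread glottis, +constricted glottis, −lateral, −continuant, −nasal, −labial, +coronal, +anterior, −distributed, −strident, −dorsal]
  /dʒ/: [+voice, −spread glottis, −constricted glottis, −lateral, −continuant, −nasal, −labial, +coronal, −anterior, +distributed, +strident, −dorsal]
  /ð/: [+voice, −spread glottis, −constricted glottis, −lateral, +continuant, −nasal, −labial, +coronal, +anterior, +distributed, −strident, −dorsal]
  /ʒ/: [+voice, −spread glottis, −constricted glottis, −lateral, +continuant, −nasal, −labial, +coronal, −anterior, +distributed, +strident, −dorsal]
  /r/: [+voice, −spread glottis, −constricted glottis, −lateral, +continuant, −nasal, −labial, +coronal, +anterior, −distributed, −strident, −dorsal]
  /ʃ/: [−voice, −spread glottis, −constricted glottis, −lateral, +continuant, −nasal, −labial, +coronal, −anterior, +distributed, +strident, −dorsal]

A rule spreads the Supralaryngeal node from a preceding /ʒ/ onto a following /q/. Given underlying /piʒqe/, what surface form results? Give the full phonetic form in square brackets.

Supralaryngeal immediately or transitively dominates [lateral], [continuant], [nasal], [labial], [coronal], [anterior], [distributed], [strident], [dorsal], [high], [back].
After delinking /q/'s Supralaryngeal and linking /ʒ/'s, the affected terminals become [−lateral], [+continuant], [−nasal], [−labial], [+coronal], [−anterior], [+distributed], [+strident], [−dorsal]; [voice], [spread glottis], [constricted glottis] (outside Supralaryngeal) are retained from /q/.
The resulting bundle matches /ʃ/ in the inventory; substituting it for /q/ gives [piʒʃe].

[piʒʃe]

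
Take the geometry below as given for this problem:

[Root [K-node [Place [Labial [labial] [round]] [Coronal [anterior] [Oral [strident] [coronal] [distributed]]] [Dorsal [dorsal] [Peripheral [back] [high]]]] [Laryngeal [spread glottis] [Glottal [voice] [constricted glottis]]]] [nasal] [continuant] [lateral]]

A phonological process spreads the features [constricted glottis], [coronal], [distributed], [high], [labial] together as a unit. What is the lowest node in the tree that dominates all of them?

K-node

[constricted glottis]: Root > K-node > Laryngeal > Glottal > [constricted glottis].
[coronal]: Root > K-node > Place > Coronal > Oral > [coronal].
[distributed]: Root > K-node > Place > Coronal > Oral > [distributed].
[high]: Root > K-node > Place > Dorsal > Peripheral > [high].
[labial]: Root > K-node > Place > Labial > [labial].
These paths first converge at K-node; no daughter of K-node dominates all 5 features, so K-node is the minimal constituent.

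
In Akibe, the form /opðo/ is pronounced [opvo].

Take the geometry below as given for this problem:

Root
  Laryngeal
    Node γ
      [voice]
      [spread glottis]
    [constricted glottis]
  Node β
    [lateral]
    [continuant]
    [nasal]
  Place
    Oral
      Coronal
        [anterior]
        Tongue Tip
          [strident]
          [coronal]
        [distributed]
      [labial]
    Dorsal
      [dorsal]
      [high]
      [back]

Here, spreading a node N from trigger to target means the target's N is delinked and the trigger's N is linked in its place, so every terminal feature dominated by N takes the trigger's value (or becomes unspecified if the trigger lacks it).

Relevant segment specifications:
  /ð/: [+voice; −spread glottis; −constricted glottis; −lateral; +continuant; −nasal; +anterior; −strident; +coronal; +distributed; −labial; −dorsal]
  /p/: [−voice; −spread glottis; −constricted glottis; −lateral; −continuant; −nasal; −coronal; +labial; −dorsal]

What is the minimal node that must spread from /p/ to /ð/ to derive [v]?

Oral

Comparing /ð/ with its surface form [v], the features that change are [labial], [coronal], [anterior], [distributed], [strident].
The smallest constituent containing every changed terminal is Oral — each of its daughters lacks at least one of the affected features.
If Oral spreads, every terminal under it takes /p/'s value, producing [v] as observed.
[continuant], [voice] stay as in /ð/ although /p/ differs there, so no node dominating them spread; among the remaining candidates Oral is the lowest that derives the output.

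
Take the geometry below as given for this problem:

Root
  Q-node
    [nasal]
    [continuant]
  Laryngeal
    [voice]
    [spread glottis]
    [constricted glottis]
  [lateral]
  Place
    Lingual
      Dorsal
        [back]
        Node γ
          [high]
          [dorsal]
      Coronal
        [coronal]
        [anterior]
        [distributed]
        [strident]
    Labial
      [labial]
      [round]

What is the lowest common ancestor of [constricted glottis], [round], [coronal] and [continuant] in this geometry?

[constricted glottis] is immediately dominated by Laryngeal.
[round] is immediately dominated by Labial.
[coronal] is immediately dominated by Coronal.
[continuant] is immediately dominated by Q-node.
The listed terminals split across distinct daughters of Root, so Root itself is the smallest node containing them all.

Root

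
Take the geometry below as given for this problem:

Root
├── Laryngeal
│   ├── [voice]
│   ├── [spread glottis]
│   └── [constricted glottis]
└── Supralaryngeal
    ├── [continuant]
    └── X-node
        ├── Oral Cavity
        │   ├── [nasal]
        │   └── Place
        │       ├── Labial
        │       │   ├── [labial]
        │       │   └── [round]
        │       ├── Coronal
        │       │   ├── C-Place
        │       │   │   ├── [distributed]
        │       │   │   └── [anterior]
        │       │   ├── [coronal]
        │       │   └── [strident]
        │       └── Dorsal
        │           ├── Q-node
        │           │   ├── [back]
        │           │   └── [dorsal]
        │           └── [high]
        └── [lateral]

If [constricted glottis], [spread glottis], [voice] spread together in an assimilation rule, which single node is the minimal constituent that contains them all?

[constricted glottis] is immediately dominated by Laryngeal.
[spread glottis] is immediately dominated by Laryngeal.
[voice] is immediately dominated by Laryngeal.
These paths first converge at Laryngeal; no daughter of Laryngeal dominates all 3 features, so Laryngeal is the minimal constituent.

Laryngeal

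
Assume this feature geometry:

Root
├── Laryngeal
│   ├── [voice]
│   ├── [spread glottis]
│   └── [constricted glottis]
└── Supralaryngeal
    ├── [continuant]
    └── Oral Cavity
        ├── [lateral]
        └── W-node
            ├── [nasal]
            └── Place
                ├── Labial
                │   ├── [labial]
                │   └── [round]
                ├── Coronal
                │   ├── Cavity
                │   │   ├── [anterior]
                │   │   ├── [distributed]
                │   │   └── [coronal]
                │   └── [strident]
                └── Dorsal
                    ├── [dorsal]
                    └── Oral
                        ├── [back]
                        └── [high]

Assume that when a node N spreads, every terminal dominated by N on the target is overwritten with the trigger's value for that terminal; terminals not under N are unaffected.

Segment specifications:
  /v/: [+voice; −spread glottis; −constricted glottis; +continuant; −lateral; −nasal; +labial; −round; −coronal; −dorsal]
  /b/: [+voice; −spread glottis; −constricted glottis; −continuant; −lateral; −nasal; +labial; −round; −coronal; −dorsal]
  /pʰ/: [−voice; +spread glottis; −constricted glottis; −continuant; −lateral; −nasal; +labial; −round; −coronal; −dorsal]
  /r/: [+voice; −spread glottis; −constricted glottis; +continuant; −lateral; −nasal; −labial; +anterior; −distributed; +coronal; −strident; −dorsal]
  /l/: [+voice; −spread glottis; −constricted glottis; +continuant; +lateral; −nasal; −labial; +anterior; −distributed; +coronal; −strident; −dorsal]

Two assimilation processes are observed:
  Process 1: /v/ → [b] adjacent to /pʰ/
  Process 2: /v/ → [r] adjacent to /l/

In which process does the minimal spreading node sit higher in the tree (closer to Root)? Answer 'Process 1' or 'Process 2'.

Process 1

Process 1: the feature that changes is [continuant]; the minimal node is [continuant] (depth 2).
Process 2: the features that change are [labial], [round], [coronal], [anterior], [distributed], [strident]; the minimal node is Place (depth 4).
[continuant] is closer to Root than Place, so Process 1 spreads the higher node.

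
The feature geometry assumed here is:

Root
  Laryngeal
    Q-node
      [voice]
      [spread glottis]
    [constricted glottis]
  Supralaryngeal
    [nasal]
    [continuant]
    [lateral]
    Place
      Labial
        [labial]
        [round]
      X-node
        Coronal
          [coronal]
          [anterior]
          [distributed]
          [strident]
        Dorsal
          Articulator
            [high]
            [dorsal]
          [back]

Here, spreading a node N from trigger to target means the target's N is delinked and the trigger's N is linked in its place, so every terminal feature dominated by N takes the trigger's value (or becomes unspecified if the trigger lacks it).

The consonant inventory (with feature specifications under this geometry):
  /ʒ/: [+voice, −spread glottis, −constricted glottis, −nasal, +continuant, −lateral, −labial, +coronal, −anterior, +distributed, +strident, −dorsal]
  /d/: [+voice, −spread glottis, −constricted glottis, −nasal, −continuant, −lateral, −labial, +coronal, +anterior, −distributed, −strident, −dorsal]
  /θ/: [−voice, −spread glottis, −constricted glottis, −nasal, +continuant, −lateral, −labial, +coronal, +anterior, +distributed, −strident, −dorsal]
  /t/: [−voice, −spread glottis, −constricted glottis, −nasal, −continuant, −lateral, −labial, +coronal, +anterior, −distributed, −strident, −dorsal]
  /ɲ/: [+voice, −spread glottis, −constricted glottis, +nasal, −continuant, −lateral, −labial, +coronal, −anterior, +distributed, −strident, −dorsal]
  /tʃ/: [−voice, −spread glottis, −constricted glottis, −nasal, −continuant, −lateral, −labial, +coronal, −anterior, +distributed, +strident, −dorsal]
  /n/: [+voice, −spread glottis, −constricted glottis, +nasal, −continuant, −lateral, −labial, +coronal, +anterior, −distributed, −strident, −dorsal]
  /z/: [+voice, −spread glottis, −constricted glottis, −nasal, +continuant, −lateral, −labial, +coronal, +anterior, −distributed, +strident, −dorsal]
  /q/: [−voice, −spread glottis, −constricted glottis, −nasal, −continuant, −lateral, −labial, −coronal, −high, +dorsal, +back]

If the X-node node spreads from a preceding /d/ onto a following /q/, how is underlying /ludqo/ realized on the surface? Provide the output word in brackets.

X-node immediately or transitively dominates [coronal], [anterior], [distributed], [strident], [high], [dorsal], [back].
Spreading X-node from /d/ onto /q/ replaces those values with /d/'s: [+coronal], [+anterior], [−distributed], [−strident], [−dorsal]. Features outside X-node ([voice], [spread glottis], [constricted glottis], …) stay as in /q/.
This feature bundle is that of [t], so /ludqo/ surfaces as [ludto].

[ludto]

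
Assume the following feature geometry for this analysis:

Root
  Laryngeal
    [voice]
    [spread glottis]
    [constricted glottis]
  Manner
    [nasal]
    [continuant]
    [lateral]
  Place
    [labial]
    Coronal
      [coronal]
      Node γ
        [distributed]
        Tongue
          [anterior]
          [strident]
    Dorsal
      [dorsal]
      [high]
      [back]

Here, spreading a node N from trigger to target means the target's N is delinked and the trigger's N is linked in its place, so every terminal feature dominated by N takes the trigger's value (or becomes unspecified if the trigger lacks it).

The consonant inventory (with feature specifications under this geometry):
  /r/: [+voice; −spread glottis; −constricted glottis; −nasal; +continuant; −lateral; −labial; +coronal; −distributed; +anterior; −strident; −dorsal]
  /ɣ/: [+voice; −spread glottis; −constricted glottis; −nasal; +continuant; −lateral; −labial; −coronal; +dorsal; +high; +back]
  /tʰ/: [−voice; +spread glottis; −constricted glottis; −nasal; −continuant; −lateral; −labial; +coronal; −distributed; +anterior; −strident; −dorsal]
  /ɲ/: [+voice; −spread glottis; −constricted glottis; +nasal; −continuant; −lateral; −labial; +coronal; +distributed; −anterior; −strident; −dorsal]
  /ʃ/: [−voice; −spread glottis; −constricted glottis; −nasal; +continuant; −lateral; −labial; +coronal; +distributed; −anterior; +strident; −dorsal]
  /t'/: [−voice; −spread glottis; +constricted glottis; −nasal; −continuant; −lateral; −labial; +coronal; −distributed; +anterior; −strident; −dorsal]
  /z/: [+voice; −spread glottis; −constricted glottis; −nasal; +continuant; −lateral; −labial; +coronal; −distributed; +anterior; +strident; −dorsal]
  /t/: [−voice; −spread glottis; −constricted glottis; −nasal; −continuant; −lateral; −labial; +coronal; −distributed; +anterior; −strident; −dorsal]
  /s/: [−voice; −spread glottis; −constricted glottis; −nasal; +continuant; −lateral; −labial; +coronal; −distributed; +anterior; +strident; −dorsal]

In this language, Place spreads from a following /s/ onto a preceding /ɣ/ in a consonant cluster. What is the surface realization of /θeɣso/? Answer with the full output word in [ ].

[θezso]

Terminals under Place in this geometry: [labial], [coronal], [distributed], [anterior], [strident], [dorsal], [high], [back].
After delinking /ɣ/'s Place and linking /s/'s, the affected terminals become [−labial], [+coronal], [−distributed], [+anterior], [+strident], [−dorsal]; [voice], [spread glottis], [constricted glottis], … (outside Place) are retained from /ɣ/.
The resulting bundle matches /z/ in the inventory; substituting it for /ɣ/ gives [θezso].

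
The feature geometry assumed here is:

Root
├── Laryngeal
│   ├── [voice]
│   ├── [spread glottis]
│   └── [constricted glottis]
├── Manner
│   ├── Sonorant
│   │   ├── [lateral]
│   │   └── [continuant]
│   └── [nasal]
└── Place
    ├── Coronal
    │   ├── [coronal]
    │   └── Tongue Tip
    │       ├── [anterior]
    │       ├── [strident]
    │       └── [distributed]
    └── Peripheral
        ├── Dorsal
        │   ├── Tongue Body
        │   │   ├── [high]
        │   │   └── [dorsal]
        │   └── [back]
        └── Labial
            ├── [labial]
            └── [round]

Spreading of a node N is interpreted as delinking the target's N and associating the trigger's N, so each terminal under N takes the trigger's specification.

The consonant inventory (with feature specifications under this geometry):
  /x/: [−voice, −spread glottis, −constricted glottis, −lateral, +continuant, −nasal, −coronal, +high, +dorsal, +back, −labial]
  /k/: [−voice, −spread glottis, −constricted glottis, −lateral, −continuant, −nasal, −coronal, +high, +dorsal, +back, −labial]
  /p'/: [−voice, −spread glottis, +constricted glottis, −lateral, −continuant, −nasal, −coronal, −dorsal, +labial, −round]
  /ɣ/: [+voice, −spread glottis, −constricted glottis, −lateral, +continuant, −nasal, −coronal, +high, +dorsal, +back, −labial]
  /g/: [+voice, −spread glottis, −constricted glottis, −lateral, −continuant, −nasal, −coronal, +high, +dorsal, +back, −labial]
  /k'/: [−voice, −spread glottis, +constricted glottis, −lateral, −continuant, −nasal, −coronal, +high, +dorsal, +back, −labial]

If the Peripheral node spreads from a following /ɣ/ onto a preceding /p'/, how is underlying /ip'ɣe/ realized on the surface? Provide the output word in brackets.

[ik'ɣe]

Peripheral immediately or transitively dominates [high], [dorsal], [back], [labial], [round].
After delinking /p'/'s Peripheral and linking /ɣ/'s, the affected terminals become [+high], [+dorsal], [+back], [−labial]; [voice], [spread glottis], [constricted glottis], … (outside Peripheral) are retained from /p'/.
The resulting bundle matches /k'/ in the inventory; substituting it for /p'/ gives [ik'ɣe].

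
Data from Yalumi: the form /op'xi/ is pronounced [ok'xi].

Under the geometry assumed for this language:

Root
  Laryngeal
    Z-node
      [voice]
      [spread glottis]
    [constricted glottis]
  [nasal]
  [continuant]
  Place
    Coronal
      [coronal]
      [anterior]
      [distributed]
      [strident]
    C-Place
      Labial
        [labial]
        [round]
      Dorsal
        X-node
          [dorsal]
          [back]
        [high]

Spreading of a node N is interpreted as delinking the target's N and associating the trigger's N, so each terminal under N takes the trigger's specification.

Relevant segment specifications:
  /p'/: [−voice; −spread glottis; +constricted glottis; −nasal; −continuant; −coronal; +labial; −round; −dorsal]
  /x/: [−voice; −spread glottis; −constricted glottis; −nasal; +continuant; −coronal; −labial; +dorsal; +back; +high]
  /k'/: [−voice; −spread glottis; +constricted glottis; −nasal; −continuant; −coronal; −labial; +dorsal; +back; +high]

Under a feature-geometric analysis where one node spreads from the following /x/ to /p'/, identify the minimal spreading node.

Feature comparison: [labial], [round], [dorsal], [high], [back] differ between /p'/ and [k']; the remaining terminals match.
These terminals are all dominated by C-Place, and no proper subconstituent of C-Place covers them all; C-Place is their lowest common ancestor.
If C-Place spreads, every terminal under it takes /x/'s value, producing [k'] as observed.
[continuant], [constricted glottis] stay as in /p'/ although /x/ differs there, so no node dominating them spread; among the remaining candidates C-Place is the lowest that derives the output.

C-Place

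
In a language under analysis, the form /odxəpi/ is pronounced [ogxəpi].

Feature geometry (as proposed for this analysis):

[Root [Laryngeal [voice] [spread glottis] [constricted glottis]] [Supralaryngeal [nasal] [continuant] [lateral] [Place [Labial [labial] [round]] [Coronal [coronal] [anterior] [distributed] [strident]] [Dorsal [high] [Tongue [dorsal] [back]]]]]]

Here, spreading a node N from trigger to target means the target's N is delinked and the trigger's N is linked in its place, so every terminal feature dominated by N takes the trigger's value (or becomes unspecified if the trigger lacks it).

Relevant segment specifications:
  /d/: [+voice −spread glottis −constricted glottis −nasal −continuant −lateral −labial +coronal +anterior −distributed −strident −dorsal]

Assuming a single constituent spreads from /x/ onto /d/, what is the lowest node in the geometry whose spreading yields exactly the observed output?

Place

Comparing /d/ with its surface form [g], the features that change are [coronal], [anterior], [distributed], [strident], [dorsal], [high], [back].
In this geometry the lowest node dominating all of them is Place: every daughter of Place dominates only a proper subset, so no lower node suffices.
If Place spreads, every terminal under it takes /x/'s value, producing [g] as observed.
Since [continuant] is preserved even though /x/ disagrees there, no node above Place spread.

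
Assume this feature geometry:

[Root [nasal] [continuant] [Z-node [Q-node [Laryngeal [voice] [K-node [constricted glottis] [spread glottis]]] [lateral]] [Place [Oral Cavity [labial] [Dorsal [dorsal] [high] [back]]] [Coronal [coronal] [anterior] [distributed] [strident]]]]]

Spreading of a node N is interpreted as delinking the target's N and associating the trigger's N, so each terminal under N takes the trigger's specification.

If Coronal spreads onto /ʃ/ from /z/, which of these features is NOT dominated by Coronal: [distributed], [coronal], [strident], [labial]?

The terminals dominated by Coronal are [coronal], [anterior], [distributed], [strident].
Of the listed options, [coronal], [distributed], [strident] are among these and would be overwritten by spreading Coronal.
But [labial] is a dependent of Oral Cavity, outside Coronal; it is therefore untouched by the spreading.

[labial]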